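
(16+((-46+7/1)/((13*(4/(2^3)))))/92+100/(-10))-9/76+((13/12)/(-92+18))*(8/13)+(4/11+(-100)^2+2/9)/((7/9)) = 192185736377/14940156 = 12863.70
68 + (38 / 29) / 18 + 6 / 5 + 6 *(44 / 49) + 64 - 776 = -40754671 / 63945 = -637.34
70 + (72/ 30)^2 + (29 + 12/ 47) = 123393/ 1175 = 105.02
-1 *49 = -49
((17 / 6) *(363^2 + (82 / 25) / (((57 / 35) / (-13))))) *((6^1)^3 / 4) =1914881853 / 95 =20156651.08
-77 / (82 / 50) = -1925 / 41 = -46.95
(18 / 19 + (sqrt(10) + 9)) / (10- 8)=sqrt(10) / 2 + 189 / 38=6.55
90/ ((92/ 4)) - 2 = 44/ 23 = 1.91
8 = 8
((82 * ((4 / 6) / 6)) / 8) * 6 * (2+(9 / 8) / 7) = 4961 / 336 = 14.76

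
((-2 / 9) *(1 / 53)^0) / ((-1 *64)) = 0.00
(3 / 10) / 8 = 3 / 80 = 0.04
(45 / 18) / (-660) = -1 / 264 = -0.00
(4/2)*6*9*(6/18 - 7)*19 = -13680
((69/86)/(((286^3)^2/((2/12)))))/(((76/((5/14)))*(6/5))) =575/600921197499647152128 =0.00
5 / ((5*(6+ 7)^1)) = 1 / 13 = 0.08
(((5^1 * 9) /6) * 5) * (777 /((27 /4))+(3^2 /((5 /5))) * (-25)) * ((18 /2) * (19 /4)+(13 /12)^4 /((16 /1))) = -351391329125 /1990656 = -176520.37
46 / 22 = 23 / 11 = 2.09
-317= -317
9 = 9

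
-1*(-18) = 18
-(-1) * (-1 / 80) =-1 / 80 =-0.01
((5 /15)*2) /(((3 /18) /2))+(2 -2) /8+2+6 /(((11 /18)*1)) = 218 /11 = 19.82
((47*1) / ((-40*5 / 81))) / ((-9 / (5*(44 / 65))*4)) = 4653 / 2600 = 1.79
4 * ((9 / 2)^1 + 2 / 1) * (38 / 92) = 247 / 23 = 10.74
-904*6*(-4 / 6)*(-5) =-18080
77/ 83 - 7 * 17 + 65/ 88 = -857005/ 7304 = -117.33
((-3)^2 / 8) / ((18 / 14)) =7 / 8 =0.88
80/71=1.13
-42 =-42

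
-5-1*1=-6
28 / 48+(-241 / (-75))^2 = 245449 / 22500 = 10.91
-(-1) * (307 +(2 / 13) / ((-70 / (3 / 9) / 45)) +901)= 1207.97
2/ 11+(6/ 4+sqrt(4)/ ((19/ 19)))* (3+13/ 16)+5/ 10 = 4937/ 352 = 14.03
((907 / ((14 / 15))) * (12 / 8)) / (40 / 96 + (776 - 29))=122445 / 62783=1.95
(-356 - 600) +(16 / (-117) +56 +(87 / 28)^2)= -890.48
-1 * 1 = -1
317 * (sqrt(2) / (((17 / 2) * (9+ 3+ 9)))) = 634 * sqrt(2) / 357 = 2.51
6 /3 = 2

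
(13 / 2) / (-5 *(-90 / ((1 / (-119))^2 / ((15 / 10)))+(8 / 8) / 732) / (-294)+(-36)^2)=-1398852 / 6718040527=-0.00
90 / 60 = 3 / 2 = 1.50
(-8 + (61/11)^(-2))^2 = 878944609/13845841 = 63.48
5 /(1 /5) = 25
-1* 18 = -18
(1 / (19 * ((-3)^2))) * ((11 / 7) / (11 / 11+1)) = 0.00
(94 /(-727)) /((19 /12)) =-1128 /13813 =-0.08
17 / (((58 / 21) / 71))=25347 / 58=437.02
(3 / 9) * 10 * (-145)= -1450 / 3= -483.33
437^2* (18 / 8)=1718721 / 4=429680.25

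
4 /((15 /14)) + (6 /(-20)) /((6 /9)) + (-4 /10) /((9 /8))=527 /180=2.93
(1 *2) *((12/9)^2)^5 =2097152/59049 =35.52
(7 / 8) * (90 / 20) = 63 / 16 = 3.94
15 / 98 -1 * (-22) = 2171 / 98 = 22.15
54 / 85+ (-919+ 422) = -42191 / 85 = -496.36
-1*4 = -4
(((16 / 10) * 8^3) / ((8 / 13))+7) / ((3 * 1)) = 6691 / 15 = 446.07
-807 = -807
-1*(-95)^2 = -9025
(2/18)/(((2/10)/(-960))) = -1600/3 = -533.33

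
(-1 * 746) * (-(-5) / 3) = -3730 / 3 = -1243.33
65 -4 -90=-29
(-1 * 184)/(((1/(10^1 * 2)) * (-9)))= 3680/9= 408.89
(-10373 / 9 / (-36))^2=107599129 / 104976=1024.99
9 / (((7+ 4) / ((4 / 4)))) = 9 / 11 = 0.82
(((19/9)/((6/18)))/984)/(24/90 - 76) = -95/1117824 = -0.00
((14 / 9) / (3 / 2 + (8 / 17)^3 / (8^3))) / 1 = 1.04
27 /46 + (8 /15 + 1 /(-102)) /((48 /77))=267779 /187680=1.43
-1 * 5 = -5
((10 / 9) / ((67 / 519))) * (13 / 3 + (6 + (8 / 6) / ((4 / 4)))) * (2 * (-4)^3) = -7750400 / 603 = -12853.07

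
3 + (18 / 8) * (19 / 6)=81 / 8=10.12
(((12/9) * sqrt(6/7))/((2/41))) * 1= 82 * sqrt(42)/21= 25.31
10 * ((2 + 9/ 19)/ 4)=235/ 38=6.18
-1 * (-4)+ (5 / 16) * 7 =99 / 16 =6.19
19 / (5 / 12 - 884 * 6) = -228 / 63643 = -0.00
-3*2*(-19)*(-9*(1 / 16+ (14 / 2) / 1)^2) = -6550497 / 128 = -51175.76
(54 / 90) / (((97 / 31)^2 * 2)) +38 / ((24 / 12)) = 1790593 / 94090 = 19.03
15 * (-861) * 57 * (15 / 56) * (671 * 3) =-3175457175 / 8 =-396932146.88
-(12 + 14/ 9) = -122/ 9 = -13.56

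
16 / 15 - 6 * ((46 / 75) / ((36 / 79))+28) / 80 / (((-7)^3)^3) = 774789294017 / 726364926000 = 1.07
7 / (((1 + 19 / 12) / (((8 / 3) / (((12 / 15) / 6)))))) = 1680 / 31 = 54.19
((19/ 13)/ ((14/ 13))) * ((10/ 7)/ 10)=19/ 98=0.19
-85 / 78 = -1.09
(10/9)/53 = 10/477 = 0.02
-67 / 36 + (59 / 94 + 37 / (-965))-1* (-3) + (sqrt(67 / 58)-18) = -26568259 / 1632780 + sqrt(3886) / 58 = -15.20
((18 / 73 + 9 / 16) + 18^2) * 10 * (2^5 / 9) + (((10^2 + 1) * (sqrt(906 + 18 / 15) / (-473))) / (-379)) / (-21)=843060 / 73 - 606 * sqrt(70) / 6274345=11548.77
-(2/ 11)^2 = -4/ 121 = -0.03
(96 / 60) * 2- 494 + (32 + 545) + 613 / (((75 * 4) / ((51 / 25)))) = 225921 / 2500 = 90.37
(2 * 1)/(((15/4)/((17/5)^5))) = 11358856/46875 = 242.32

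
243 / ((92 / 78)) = 9477 / 46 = 206.02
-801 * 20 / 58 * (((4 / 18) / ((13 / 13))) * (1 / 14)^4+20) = -1538561245 / 278516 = -5524.14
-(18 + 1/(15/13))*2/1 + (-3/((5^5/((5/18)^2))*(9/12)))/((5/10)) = -382052/10125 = -37.73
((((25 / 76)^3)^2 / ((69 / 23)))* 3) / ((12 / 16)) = 244140625 / 144524946432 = 0.00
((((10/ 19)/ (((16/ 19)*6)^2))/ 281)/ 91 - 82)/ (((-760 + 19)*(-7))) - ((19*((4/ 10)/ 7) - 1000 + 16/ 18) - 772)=5409063176165851/ 3055951342080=1770.01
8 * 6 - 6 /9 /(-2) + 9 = 172 /3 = 57.33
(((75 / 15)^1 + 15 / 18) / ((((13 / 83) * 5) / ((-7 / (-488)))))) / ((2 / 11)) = 44737 / 76128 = 0.59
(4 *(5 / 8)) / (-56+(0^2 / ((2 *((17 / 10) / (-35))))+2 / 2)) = -1 / 22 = -0.05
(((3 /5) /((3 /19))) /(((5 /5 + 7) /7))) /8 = 0.42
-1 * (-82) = 82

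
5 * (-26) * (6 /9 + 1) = -650 /3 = -216.67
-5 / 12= -0.42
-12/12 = -1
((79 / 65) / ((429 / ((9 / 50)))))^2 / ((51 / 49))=917427 / 3671873562500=0.00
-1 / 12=-0.08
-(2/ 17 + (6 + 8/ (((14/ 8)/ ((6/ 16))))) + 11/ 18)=-18085/ 2142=-8.44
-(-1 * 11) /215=11 /215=0.05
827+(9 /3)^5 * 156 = 38735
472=472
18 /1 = 18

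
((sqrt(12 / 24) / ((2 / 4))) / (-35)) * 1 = -sqrt(2) / 35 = -0.04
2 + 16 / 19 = 54 / 19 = 2.84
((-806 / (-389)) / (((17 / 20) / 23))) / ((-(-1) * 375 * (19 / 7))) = 519064 / 9423525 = 0.06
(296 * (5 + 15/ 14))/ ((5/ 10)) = 25160/ 7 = 3594.29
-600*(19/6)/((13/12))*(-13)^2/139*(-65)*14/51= 38048.24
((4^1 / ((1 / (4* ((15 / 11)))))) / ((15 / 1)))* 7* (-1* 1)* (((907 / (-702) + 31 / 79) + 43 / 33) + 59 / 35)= -356845096 / 16776045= -21.27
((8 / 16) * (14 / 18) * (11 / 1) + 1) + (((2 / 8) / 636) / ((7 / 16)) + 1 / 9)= 35993 / 6678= 5.39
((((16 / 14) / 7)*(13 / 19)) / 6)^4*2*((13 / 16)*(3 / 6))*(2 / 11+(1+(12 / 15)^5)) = 16224018928 / 110096331633028125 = 0.00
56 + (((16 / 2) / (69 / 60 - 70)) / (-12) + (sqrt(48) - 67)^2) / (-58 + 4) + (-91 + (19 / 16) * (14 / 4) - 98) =-759745243 / 3569184 + 268 * sqrt(3) / 27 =-195.67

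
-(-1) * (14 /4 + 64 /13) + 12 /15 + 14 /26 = 1269 /130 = 9.76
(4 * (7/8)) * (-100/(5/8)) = -560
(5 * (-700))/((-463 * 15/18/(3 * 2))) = 25200/463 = 54.43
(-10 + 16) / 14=3 / 7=0.43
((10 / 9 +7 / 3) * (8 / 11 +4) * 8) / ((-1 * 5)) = -12896 / 495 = -26.05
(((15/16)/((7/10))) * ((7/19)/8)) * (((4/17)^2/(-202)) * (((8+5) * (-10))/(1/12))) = 14625/554591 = 0.03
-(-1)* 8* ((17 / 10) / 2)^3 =4.91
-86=-86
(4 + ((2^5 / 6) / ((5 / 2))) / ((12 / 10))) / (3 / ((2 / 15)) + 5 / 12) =208 / 825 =0.25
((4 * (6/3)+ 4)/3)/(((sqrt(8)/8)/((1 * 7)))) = 56 * sqrt(2) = 79.20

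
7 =7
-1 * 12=-12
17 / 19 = 0.89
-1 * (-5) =5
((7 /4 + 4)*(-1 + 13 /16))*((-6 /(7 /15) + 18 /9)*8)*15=1404.64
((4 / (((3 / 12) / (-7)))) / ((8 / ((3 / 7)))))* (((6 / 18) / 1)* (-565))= 1130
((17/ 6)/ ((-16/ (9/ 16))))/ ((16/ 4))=-51/ 2048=-0.02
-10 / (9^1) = -10 / 9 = -1.11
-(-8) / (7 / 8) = 64 / 7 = 9.14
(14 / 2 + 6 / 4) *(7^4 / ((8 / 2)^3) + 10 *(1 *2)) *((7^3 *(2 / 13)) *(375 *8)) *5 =40244833125 / 104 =386969549.28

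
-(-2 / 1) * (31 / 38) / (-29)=-31 / 551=-0.06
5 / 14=0.36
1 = 1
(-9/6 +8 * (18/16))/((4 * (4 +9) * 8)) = 15/832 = 0.02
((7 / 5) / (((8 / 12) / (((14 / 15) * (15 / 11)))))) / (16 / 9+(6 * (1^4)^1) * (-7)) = -1323 / 19910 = -0.07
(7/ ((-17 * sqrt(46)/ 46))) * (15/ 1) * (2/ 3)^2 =-140 * sqrt(46)/ 51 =-18.62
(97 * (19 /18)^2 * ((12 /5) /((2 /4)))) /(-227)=-70034 /30645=-2.29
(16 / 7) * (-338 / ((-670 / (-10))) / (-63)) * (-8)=-43264 / 29547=-1.46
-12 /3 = -4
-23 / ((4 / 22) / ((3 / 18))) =-253 / 12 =-21.08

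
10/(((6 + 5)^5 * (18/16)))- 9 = -9.00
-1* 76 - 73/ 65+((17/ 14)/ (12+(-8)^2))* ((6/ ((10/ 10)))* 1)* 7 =-377673/ 4940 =-76.45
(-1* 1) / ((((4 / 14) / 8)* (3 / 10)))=-280 / 3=-93.33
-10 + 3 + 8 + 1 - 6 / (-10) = 2.60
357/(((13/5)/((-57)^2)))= 5799465/13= 446112.69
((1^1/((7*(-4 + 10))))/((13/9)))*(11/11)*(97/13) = 291/2366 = 0.12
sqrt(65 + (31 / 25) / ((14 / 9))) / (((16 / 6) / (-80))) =-3*sqrt(322406) / 7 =-243.35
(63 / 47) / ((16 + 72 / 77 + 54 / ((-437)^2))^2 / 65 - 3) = 885444010049654055 / 932988155663130647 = 0.95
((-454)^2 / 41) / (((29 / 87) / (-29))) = -17932092 / 41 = -437368.10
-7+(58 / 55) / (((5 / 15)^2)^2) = 4313 / 55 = 78.42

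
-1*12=-12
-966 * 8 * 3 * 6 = -139104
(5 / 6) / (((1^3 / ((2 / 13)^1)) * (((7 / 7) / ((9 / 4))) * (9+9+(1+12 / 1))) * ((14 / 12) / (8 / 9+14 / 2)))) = 0.06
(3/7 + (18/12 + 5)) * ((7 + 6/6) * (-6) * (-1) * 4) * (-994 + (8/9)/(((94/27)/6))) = -434367552/329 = -1320266.12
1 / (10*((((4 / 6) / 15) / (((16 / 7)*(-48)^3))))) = -3981312 / 7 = -568758.86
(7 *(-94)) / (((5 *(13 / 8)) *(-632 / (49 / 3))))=32242 / 15405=2.09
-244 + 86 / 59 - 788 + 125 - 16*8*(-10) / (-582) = -15585017 / 17169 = -907.74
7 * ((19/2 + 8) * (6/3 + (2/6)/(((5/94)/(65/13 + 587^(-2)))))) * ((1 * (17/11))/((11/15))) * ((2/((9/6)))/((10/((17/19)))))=1026.61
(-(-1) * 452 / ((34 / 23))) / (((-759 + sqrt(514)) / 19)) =-3945282 / 514981 - 5198 * sqrt(514) / 514981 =-7.89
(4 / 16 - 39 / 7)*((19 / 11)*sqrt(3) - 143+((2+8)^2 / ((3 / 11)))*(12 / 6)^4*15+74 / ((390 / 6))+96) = -121690833 / 260 - 2831*sqrt(3) / 308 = -468057.59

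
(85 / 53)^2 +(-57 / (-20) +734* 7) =288957453 / 56180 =5143.42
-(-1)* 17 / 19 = 17 / 19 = 0.89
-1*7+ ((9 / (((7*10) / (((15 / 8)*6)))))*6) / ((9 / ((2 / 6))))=-187 / 28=-6.68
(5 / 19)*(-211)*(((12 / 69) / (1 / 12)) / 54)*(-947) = 7992680 / 3933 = 2032.21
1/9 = 0.11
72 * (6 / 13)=432 / 13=33.23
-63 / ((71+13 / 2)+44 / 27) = -3402 / 4273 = -0.80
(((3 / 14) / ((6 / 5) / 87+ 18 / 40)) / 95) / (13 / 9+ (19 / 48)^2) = 400896 / 131981353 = 0.00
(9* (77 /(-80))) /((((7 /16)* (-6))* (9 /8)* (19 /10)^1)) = 88 /57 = 1.54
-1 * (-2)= 2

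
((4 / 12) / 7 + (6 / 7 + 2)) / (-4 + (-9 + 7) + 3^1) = -0.97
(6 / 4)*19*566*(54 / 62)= 435537 / 31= 14049.58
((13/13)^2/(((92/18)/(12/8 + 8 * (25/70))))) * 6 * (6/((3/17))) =27999/161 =173.91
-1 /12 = -0.08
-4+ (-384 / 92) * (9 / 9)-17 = -579 / 23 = -25.17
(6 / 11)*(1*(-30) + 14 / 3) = -152 / 11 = -13.82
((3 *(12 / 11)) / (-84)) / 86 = -3 / 6622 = -0.00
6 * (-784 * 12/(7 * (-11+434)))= -896/47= -19.06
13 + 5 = 18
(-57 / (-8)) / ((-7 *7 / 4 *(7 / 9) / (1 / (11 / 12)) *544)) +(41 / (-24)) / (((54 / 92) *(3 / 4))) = -968133385 / 249380208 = -3.88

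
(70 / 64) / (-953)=-35 / 30496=-0.00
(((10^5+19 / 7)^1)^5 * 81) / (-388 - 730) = -13615517669799352374046204064019 / 18790226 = -724606381519804624704684.50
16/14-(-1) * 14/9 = 170/63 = 2.70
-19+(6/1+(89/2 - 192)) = -321/2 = -160.50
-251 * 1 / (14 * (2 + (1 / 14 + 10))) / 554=-251 / 93626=-0.00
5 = 5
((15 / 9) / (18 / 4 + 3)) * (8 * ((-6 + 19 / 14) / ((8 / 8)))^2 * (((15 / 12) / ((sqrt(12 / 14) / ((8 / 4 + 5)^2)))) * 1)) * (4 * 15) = 211250 * sqrt(42) / 9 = 152117.39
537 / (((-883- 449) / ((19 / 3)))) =-3401 / 1332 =-2.55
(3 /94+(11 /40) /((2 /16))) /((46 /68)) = 17833 /5405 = 3.30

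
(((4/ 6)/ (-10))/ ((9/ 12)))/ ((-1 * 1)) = 4/ 45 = 0.09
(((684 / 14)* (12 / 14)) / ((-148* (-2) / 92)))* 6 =141588 / 1813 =78.10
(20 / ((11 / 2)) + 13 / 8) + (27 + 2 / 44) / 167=79701 / 14696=5.42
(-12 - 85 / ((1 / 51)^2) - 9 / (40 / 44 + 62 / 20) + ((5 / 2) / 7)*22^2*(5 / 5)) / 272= -812.23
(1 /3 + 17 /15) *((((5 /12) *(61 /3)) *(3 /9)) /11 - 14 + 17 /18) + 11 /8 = -11273 /648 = -17.40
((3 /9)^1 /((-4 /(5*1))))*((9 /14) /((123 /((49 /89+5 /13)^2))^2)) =-856621677610 /63258726406740501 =-0.00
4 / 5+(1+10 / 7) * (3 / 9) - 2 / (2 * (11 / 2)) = 1649 / 1155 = 1.43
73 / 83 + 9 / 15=614 / 415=1.48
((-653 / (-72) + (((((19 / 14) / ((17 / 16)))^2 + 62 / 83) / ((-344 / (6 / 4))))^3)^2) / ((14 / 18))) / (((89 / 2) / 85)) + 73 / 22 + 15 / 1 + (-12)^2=162553437261192718934382072841121815374252916324817555639 / 880611922797107171760777487612301058384648937100935168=184.59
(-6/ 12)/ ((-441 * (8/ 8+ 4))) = 1/ 4410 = 0.00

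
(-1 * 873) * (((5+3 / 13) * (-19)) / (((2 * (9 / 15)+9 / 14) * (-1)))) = -26318040 / 559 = -47080.57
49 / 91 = 7 / 13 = 0.54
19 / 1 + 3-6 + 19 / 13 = 227 / 13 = 17.46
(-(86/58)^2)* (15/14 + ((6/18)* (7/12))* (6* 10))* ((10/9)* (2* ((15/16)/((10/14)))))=-4946075/60552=-81.68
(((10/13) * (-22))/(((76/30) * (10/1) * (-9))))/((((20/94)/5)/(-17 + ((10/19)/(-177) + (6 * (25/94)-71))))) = -751168715/4983966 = -150.72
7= 7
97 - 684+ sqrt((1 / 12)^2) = -7043 / 12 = -586.92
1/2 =0.50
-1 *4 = -4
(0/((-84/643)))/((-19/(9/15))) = 0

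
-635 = -635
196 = 196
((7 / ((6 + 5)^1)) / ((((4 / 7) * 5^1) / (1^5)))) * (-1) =-49 / 220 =-0.22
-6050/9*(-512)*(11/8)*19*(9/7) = 80924800/7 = 11560685.71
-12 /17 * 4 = -2.82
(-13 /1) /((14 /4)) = -3.71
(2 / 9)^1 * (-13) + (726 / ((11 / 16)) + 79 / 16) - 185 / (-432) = 228631 / 216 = 1058.48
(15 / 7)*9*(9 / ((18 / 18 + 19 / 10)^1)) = 12150 / 203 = 59.85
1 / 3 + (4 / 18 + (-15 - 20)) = -34.44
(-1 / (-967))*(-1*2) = -2 / 967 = -0.00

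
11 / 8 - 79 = -621 / 8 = -77.62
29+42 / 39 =391 / 13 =30.08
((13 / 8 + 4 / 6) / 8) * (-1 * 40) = -275 / 24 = -11.46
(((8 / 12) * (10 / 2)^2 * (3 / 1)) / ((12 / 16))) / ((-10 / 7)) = -140 / 3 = -46.67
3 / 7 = 0.43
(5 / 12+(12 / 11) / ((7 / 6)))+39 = 37285 / 924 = 40.35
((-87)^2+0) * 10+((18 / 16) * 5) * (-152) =74835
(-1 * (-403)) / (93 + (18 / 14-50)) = 91 / 10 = 9.10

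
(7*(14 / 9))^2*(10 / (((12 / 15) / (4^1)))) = 480200 / 81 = 5928.40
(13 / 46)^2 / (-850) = -169 / 1798600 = -0.00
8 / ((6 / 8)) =32 / 3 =10.67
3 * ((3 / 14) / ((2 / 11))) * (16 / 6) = 66 / 7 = 9.43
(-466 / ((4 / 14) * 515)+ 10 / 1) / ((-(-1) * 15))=1173 / 2575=0.46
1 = 1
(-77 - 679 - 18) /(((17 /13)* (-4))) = 5031 /34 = 147.97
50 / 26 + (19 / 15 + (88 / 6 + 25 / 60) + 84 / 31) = 169121 / 8060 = 20.98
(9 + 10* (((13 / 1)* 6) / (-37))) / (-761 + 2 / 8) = 1788 / 112591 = 0.02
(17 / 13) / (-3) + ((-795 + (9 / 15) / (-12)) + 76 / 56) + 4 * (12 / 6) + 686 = -546703 / 5460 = -100.13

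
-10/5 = -2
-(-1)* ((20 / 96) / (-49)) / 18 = -5 / 21168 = -0.00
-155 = -155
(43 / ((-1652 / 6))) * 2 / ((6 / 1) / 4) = -86 / 413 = -0.21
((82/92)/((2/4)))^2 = 1681/529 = 3.18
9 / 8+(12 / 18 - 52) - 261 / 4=-2771 / 24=-115.46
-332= -332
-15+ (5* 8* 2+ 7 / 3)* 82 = 20209 / 3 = 6736.33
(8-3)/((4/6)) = 15/2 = 7.50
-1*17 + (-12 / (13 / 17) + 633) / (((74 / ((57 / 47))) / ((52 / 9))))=72087 / 1739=41.45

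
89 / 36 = 2.47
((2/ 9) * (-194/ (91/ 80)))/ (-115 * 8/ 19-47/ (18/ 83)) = 1179520/ 8251789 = 0.14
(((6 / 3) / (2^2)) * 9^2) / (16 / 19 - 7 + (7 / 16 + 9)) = 12312 / 997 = 12.35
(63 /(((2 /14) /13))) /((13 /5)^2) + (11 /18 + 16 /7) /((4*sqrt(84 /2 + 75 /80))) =365*sqrt(687) /86562 + 11025 /13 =848.19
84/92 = 21/23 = 0.91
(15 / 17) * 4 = 60 / 17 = 3.53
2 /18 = 1 /9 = 0.11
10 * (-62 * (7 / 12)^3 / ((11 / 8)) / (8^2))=-53165 / 38016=-1.40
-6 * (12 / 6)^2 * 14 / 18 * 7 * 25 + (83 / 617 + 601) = -4933900 / 1851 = -2665.53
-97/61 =-1.59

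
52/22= 26/11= 2.36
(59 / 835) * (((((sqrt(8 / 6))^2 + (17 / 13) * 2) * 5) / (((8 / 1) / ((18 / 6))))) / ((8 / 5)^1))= 22715 / 69472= 0.33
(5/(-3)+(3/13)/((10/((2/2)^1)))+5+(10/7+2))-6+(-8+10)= 7603/2730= 2.78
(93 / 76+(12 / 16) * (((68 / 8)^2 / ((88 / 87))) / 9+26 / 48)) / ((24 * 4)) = 202843 / 2568192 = 0.08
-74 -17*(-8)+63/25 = 1613/25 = 64.52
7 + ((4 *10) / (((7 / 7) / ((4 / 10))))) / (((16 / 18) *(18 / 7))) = 14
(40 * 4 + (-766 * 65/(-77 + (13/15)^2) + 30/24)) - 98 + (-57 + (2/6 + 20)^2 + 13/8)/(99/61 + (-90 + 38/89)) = 105009704319325/147449952648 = 712.17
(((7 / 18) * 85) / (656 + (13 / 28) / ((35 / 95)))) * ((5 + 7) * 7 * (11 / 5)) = 3591896 / 386469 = 9.29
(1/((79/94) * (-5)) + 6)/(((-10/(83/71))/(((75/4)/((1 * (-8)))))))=141681/89744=1.58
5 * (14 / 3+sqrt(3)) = 5 * sqrt(3)+70 / 3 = 31.99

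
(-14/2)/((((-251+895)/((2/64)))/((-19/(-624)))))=-19/1837056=-0.00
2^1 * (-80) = -160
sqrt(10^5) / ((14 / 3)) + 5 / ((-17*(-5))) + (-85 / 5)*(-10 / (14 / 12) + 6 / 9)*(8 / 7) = 150*sqrt(10) / 7 + 383939 / 2499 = 221.40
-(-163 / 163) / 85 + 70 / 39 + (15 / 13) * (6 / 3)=13639 / 3315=4.11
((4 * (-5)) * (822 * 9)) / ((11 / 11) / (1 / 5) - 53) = 3082.50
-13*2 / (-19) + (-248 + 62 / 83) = -387760 / 1577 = -245.88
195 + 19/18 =3529/18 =196.06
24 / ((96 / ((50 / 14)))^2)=625 / 18816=0.03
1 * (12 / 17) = 12 / 17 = 0.71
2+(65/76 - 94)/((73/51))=-349933/5548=-63.07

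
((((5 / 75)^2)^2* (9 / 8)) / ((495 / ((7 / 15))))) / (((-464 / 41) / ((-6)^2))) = -287 / 4306500000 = -0.00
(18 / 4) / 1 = 9 / 2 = 4.50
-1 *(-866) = 866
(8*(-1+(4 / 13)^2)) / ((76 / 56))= -17136 / 3211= -5.34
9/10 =0.90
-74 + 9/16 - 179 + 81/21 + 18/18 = -27729/112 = -247.58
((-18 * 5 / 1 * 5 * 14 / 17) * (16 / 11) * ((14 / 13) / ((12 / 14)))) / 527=-1646400 / 1281137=-1.29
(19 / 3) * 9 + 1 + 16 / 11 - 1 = 643 / 11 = 58.45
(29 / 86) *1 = 29 / 86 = 0.34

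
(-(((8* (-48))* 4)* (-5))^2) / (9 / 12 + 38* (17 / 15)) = -3538944000 / 2629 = -1346117.92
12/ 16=0.75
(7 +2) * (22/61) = 198/61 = 3.25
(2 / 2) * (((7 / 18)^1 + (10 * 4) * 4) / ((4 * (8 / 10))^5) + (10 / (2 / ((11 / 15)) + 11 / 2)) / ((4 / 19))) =21356673935 / 3416260608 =6.25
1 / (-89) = -1 / 89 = -0.01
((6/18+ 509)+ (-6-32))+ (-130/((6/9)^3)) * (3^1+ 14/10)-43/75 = -72987/50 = -1459.74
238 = 238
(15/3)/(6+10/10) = 5/7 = 0.71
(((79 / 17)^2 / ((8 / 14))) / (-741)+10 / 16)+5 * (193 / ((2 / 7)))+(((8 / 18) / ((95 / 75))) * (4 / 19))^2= 119085245333927 / 35252351784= 3378.08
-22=-22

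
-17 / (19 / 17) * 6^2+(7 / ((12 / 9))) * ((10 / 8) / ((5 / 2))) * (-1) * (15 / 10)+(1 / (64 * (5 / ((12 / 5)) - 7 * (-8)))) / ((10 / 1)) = -551.52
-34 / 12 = -17 / 6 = -2.83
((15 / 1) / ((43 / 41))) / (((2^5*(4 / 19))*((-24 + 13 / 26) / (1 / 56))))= -11685 / 7243264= -0.00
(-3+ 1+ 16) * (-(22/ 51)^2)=-6776/ 2601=-2.61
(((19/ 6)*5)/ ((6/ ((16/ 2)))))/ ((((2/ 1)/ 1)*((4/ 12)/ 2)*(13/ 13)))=190/ 3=63.33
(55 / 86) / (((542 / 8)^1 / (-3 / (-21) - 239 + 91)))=-113850 / 81571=-1.40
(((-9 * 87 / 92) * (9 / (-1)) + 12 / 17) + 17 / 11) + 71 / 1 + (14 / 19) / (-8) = 12237997 / 81719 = 149.76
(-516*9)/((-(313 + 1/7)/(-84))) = -170667/137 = -1245.74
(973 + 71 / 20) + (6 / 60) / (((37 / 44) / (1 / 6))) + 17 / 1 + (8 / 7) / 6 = 3088607 / 3108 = 993.76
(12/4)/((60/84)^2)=147/25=5.88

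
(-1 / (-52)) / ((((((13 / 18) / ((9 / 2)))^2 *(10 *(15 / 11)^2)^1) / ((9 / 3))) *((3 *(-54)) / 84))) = -68607 / 1098500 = -0.06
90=90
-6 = -6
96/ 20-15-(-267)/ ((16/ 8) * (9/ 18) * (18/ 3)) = 34.30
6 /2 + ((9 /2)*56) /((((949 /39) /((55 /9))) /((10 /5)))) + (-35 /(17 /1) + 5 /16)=2538173 /19856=127.83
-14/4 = -7/2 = -3.50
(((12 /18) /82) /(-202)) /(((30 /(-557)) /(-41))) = -557 /18180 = -0.03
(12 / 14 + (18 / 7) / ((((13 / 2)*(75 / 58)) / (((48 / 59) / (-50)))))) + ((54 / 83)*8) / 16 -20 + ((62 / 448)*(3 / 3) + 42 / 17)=-2456566937133 / 151513180000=-16.21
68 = 68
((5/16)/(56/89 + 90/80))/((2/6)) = 1335/2498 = 0.53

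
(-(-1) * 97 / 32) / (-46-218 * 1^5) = -97 / 8448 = -0.01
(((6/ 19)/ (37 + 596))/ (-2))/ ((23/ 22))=-22/ 92207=-0.00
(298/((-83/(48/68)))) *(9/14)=-16092/9877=-1.63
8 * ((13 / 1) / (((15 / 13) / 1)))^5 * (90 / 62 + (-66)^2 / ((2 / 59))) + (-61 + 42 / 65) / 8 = 16922696747899159963 / 90675000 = 186630237087.39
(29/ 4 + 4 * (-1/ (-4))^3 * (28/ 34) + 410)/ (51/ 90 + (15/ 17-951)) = -29355/ 66796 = -0.44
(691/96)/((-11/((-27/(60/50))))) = 10365/704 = 14.72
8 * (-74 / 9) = -65.78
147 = 147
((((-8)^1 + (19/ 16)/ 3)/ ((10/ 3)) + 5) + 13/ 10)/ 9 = 643/ 1440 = 0.45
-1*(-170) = 170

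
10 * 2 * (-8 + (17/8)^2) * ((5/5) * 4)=-278.75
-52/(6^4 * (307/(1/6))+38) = -26/1193635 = -0.00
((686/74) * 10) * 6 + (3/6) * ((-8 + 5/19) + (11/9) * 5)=3514037/6327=555.40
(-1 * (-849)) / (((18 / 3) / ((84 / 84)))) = 283 / 2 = 141.50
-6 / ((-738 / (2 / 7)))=2 / 861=0.00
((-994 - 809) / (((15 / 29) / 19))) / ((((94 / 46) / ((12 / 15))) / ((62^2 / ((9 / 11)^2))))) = -14170417550608 / 95175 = -148888022.60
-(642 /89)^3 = -264609288 /704969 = -375.35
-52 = -52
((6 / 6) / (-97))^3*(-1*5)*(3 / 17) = 15 / 15515441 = 0.00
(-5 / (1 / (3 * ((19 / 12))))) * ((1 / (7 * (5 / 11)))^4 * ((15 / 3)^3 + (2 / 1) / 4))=-69822929 / 2401000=-29.08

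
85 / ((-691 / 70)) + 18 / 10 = -23531 / 3455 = -6.81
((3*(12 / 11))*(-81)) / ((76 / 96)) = -69984 / 209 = -334.85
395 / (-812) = -395 / 812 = -0.49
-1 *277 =-277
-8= -8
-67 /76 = -0.88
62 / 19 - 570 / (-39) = 4416 / 247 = 17.88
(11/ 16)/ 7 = 11/ 112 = 0.10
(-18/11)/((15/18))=-108/55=-1.96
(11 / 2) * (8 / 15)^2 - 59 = -12923 / 225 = -57.44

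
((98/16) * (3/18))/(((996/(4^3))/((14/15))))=686/11205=0.06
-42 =-42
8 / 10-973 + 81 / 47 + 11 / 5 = -45509 / 47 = -968.28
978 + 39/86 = 84147/86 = 978.45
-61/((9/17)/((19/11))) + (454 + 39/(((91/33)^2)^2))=133508967808/522224703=255.65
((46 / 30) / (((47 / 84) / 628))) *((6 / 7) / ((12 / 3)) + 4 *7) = 2282152 / 47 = 48556.43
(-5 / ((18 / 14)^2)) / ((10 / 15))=-245 / 54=-4.54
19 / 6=3.17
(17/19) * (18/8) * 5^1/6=1.68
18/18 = 1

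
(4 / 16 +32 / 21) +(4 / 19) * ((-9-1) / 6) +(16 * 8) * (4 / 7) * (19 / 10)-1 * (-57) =525069 / 2660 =197.39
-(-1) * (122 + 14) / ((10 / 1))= 68 / 5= 13.60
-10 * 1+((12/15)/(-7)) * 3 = -362/35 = -10.34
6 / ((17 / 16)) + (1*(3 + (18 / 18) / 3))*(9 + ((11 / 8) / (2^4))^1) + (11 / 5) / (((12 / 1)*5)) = 978389 / 27200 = 35.97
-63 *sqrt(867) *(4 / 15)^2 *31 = -59024 *sqrt(3) / 25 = -4089.30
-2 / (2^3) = -1 / 4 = -0.25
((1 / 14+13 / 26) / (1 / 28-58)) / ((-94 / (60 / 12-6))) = -8 / 76281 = -0.00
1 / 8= 0.12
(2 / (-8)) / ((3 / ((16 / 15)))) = -4 / 45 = -0.09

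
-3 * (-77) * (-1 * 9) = -2079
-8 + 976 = 968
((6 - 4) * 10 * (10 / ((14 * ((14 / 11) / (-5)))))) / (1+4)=-550 / 49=-11.22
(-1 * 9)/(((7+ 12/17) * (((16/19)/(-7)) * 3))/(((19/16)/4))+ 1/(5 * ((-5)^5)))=6041109375/6288042959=0.96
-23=-23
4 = 4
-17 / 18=-0.94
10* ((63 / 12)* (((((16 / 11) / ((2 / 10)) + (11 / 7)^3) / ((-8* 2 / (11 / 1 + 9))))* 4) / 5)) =-631215 / 1078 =-585.54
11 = 11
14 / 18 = 7 / 9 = 0.78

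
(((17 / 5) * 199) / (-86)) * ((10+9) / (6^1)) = -64277 / 2580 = -24.91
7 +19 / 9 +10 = 19.11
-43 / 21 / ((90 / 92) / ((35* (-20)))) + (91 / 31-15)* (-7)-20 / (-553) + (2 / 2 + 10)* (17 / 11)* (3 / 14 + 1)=1453675903 / 925722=1570.32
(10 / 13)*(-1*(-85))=65.38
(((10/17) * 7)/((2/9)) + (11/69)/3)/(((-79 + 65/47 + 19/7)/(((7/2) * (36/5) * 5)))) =-301195552/9635413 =-31.26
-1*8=-8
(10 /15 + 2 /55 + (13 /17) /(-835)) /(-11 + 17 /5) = -328895 /3560106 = -0.09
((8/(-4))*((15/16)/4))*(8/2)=-1.88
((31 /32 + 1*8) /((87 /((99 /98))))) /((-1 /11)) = -14883 /12992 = -1.15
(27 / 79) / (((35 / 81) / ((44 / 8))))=24057 / 5530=4.35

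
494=494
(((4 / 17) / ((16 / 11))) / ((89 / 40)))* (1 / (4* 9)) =55 / 27234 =0.00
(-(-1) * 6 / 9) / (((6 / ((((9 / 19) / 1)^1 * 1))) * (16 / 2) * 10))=1 / 1520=0.00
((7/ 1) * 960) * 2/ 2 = 6720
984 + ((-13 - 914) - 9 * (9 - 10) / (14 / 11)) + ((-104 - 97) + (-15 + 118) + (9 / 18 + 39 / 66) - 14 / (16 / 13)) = -27235 / 616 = -44.21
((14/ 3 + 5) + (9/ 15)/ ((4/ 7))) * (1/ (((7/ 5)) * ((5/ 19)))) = 29.09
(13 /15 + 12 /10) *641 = 19871 /15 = 1324.73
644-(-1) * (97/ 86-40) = 52041/ 86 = 605.13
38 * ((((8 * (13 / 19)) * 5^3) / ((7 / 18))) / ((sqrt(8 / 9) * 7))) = 351000 * sqrt(2) / 49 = 10130.39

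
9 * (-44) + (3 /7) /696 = -643103 /1624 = -396.00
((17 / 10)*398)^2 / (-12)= -11444689 / 300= -38148.96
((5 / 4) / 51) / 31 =0.00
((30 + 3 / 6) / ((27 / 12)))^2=14884 / 81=183.75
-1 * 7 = -7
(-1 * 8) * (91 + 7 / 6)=-2212 / 3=-737.33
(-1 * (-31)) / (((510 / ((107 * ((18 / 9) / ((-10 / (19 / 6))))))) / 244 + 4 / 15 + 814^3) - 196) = 57666045 / 1003301657543537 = 0.00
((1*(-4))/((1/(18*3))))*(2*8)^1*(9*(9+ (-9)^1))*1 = 0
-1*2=-2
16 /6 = 8 /3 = 2.67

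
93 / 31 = 3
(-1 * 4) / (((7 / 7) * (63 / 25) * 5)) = -20 / 63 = -0.32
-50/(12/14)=-175/3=-58.33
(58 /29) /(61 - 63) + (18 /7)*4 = 65 /7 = 9.29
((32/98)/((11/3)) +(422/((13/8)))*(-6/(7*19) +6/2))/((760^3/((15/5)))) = 4789359/913159247000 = 0.00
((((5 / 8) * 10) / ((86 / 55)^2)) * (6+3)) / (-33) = -0.70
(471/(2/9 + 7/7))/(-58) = -4239/638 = -6.64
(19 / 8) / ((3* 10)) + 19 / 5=931 / 240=3.88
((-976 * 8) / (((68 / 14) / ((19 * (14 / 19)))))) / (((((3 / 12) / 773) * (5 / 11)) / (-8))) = 104101752832 / 85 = 1224726503.91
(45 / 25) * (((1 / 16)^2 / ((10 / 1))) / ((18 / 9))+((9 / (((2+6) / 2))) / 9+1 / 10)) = 16137 / 25600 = 0.63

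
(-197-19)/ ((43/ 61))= -13176/ 43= -306.42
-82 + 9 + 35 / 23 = -1644 / 23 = -71.48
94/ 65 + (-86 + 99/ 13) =-5001/ 65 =-76.94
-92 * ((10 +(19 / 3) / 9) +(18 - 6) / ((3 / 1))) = -36524 / 27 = -1352.74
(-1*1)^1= -1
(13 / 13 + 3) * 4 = 16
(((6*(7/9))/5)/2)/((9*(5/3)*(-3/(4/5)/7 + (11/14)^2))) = 343/900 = 0.38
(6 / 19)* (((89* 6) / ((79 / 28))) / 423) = 9968 / 70547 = 0.14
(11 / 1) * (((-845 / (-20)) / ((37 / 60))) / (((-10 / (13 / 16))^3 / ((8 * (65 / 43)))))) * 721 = -114844266537 / 32583680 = -3524.59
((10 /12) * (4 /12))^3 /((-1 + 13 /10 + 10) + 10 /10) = 0.00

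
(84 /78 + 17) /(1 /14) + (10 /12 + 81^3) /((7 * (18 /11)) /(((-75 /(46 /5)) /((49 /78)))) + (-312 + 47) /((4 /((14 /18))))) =-4334817679180 /438439729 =-9886.92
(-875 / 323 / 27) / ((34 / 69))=-20125 / 98838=-0.20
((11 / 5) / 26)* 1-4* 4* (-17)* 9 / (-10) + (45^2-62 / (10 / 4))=228213 / 130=1755.48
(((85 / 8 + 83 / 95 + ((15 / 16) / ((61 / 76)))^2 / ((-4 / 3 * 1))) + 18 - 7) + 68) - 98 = -192856493 / 22623680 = -8.52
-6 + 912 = 906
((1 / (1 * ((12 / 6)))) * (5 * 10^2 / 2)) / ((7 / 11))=1375 / 7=196.43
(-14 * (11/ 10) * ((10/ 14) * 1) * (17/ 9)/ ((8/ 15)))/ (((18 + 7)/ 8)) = -187/ 15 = -12.47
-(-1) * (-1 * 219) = -219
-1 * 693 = -693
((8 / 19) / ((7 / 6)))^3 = 110592 / 2352637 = 0.05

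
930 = 930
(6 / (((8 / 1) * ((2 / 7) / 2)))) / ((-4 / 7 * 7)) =-21 / 16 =-1.31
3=3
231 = 231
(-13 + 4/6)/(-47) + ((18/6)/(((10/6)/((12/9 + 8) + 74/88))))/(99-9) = 144521/310200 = 0.47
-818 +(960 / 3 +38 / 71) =-35320 / 71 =-497.46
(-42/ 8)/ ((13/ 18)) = -189/ 26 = -7.27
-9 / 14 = -0.64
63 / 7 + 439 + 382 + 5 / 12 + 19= 10193 / 12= 849.42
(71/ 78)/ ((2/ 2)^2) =71/ 78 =0.91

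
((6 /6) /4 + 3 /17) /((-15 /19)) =-551 /1020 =-0.54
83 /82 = 1.01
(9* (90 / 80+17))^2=1703025 / 64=26609.77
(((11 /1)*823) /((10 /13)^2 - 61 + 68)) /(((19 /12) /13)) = 238673292 /24377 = 9790.92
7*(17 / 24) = 119 / 24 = 4.96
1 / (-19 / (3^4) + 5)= 81 / 386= 0.21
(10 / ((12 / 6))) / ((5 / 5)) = 5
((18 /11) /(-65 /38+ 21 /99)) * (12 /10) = -12312 /9395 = -1.31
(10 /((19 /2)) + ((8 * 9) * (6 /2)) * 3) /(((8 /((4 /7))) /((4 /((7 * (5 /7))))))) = 24664 /665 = 37.09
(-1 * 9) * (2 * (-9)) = 162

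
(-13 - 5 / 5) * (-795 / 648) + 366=41383 / 108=383.18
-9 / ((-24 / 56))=21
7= 7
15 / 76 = 0.20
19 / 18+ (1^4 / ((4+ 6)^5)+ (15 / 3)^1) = 5450009 / 900000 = 6.06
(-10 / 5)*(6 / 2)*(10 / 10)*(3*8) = -144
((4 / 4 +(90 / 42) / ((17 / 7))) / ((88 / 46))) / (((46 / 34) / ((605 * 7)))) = 3080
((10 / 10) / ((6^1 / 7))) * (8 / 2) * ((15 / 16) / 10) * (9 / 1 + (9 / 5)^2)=1071 / 200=5.36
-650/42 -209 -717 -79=-21430/21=-1020.48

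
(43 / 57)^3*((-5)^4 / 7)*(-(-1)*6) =99383750 / 432117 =229.99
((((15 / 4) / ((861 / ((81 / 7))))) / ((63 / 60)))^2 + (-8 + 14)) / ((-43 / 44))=-52230791316 / 8504022667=-6.14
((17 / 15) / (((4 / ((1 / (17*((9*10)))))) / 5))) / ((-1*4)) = -1 / 4320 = -0.00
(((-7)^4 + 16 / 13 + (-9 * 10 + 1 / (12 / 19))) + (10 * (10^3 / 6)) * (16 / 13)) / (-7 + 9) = 226985 / 104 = 2182.55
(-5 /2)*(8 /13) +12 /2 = 58 /13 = 4.46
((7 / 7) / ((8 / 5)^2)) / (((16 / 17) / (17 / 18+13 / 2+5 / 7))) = 109225 / 32256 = 3.39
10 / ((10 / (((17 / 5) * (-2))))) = -6.80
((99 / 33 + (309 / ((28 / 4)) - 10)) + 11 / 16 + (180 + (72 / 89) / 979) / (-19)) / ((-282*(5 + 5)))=-5257737869 / 522869645760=-0.01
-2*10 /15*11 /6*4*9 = -88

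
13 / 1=13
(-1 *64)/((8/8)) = -64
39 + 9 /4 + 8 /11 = 1847 /44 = 41.98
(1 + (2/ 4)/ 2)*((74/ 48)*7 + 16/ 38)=25565/ 1824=14.02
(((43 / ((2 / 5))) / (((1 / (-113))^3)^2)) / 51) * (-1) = -447619626810935 / 102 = -4388427713832.70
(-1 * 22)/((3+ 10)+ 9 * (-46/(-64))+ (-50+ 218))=-704/5999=-0.12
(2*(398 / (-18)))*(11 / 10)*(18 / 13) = -4378 / 65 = -67.35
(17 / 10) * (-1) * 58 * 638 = -62906.80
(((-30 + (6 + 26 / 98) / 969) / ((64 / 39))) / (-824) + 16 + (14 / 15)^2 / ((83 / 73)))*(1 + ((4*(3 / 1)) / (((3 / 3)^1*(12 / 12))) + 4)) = 261682170285901 / 916890508800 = 285.40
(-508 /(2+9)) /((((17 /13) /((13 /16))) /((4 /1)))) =-21463 /187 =-114.78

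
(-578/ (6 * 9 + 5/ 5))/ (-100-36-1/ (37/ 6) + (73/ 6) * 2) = 64158/ 682715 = 0.09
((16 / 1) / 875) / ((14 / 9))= 72 / 6125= 0.01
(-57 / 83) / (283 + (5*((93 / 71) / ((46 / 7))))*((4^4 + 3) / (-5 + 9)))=-744648 / 376833031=-0.00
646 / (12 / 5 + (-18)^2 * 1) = 95 / 48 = 1.98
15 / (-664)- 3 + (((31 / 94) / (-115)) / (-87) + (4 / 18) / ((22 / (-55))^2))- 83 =-79277044519 / 936708120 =-84.63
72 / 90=4 / 5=0.80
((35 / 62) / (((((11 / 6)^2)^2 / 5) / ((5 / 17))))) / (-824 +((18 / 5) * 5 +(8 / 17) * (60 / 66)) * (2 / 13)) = -1842750 / 20591838443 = -0.00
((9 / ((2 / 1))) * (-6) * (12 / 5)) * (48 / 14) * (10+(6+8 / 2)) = -31104 / 7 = -4443.43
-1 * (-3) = 3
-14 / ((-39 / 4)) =56 / 39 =1.44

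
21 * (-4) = -84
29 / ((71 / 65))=1885 / 71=26.55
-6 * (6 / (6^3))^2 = -1 / 216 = -0.00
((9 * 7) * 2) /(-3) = -42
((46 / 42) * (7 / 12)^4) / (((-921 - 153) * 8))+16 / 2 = 4275921199 / 534491136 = 8.00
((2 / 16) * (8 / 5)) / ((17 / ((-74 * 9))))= -666 / 85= -7.84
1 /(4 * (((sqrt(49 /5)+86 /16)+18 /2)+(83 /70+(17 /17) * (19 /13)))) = 56384510 /3709319441- 4637360 * sqrt(5) /3709319441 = 0.01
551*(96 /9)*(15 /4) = 22040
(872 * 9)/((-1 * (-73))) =107.51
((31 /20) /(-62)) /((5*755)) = -1 /151000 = -0.00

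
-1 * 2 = -2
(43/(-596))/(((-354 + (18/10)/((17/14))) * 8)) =3655/142868352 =0.00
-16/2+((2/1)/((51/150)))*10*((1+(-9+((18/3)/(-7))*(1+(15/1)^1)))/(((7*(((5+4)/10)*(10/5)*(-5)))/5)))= 700024/7497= 93.37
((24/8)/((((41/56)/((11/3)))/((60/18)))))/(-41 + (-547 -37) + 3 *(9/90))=-61600/768381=-0.08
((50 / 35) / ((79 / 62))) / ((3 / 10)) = 3.74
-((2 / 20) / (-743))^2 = -1 / 55204900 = -0.00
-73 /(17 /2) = -146 /17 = -8.59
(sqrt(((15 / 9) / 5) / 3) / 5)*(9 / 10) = 3 / 50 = 0.06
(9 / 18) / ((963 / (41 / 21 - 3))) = -11 / 20223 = -0.00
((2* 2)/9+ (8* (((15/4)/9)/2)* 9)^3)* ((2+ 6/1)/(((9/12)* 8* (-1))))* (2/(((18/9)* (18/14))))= -850612/243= -3500.46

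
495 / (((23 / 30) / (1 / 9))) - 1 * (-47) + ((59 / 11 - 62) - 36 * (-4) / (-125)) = 1927568 / 31625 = 60.95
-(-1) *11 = 11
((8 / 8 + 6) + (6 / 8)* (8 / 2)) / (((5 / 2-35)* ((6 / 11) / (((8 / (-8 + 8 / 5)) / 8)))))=55 / 624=0.09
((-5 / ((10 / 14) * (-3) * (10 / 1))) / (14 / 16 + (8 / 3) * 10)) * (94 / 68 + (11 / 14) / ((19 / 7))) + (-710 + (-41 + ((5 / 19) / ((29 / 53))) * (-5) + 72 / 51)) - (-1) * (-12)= -4730241146 / 6191587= -763.98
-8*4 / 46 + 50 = 1134 / 23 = 49.30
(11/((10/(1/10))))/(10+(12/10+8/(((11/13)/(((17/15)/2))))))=363/54640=0.01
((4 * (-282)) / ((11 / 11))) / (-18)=188 / 3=62.67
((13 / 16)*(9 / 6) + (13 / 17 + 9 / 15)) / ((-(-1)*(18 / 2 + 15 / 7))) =49189 / 212160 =0.23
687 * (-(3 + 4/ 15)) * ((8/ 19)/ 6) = -44884/ 285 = -157.49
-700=-700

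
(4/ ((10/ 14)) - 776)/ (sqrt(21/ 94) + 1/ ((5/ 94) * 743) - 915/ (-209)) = -192234771741119976/ 1086075940482529 + 464436648626940 * sqrt(1974)/ 1086075940482529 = -158.00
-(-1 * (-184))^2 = -33856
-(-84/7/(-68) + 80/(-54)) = 599/459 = 1.31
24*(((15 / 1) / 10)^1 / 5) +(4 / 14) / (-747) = 7.20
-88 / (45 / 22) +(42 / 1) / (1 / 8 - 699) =-43.08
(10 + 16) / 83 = 26 / 83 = 0.31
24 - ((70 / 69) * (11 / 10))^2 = 108335 / 4761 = 22.75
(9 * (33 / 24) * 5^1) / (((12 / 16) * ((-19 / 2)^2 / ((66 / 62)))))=10890 / 11191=0.97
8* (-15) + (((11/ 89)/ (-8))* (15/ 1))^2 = -119.95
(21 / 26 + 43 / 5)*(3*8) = 14676 / 65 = 225.78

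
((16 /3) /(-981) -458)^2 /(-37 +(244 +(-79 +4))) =454215342025 /285821217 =1589.16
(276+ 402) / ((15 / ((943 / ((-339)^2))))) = 1886 / 5085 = 0.37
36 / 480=3 / 40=0.08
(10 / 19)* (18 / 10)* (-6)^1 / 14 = -54 / 133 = -0.41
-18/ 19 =-0.95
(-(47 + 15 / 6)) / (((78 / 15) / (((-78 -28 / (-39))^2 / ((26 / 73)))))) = -9118261735 / 57122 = -159627.84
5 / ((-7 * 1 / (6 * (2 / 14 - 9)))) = 1860 / 49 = 37.96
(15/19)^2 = 225/361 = 0.62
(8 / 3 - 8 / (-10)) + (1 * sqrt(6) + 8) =sqrt(6) + 172 / 15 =13.92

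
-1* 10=-10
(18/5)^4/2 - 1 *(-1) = 84.98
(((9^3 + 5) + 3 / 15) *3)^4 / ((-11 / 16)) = -235365356651144976 / 6875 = -34234960967439.27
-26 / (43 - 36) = -26 / 7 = -3.71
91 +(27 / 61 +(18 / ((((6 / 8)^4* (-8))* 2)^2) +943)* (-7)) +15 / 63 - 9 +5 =-2029015934 / 311283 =-6518.24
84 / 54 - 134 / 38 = -337 / 171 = -1.97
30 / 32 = 15 / 16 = 0.94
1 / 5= 0.20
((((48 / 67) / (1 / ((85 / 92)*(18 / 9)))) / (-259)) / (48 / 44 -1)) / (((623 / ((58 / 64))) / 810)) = -32944725 / 497302274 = -0.07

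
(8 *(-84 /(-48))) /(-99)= -14 /99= -0.14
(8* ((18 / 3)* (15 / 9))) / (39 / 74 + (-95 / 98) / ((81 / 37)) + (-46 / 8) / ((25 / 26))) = -587412000 / 43290647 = -13.57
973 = 973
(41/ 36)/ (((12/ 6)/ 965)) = 39565/ 72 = 549.51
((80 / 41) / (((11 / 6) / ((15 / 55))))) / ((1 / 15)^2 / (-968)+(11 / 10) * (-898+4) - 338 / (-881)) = -2283552000 / 7733540810641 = -0.00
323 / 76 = 17 / 4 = 4.25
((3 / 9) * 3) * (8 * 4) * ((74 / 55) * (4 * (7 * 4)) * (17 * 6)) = 27052032 / 55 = 491855.13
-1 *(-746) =746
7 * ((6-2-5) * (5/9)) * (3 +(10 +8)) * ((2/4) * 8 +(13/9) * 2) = -15190/27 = -562.59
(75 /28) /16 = 75 /448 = 0.17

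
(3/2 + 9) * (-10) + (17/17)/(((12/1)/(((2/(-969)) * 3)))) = -203491/1938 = -105.00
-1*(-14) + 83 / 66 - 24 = -577 / 66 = -8.74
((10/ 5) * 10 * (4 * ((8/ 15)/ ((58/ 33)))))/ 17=1.43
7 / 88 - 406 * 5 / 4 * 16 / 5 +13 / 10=-713953 / 440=-1622.62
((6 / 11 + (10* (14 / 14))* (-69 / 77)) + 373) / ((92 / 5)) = 140365 / 7084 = 19.81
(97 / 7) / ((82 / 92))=4462 / 287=15.55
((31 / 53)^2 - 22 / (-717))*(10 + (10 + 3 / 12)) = 20272545 / 2685404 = 7.55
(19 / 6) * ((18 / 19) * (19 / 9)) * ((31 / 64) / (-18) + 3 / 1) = 65075 / 3456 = 18.83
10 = 10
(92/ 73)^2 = 8464/ 5329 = 1.59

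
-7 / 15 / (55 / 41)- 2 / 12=-283 / 550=-0.51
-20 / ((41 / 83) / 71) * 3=-8623.90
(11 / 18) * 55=605 / 18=33.61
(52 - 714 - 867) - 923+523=-1929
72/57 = 24/19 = 1.26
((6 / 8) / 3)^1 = 1 / 4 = 0.25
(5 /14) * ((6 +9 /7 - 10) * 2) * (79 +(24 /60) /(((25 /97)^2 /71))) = -30076107 /30625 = -982.08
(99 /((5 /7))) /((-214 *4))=-693 /4280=-0.16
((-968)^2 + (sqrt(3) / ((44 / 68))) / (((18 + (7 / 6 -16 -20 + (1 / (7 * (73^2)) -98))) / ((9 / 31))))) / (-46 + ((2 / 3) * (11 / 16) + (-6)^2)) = -22488576 / 229 + 821859696 * sqrt(3) / 2007024814729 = -98203.39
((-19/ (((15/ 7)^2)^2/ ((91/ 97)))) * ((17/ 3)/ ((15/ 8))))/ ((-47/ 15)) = 564580744/ 692398125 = 0.82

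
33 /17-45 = -43.06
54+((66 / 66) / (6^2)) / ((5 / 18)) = 541 / 10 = 54.10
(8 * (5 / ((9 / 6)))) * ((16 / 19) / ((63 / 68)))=87040 / 3591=24.24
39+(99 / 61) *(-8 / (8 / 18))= 597 / 61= 9.79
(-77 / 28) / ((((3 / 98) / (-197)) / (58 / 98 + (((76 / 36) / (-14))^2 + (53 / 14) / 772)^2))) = 10487.36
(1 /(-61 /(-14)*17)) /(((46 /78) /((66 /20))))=9009 /119255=0.08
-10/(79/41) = -410/79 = -5.19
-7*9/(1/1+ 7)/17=-63/136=-0.46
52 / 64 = 13 / 16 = 0.81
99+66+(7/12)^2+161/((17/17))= 46993/144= 326.34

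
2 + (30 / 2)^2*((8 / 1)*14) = 25202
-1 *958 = -958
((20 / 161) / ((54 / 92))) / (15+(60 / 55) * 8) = 440 / 49329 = 0.01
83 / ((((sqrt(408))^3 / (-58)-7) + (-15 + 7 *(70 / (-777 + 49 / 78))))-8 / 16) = 161117421557930 / 1649404474553229-97995834147808 *sqrt(102) / 1649404474553229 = -0.50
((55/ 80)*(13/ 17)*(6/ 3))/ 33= 13/ 408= 0.03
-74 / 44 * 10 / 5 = -3.36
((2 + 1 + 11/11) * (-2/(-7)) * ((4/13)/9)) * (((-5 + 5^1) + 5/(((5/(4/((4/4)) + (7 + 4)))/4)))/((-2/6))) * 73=-46720/91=-513.41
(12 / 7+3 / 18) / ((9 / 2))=79 / 189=0.42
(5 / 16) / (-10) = -1 / 32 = -0.03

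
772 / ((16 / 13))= 627.25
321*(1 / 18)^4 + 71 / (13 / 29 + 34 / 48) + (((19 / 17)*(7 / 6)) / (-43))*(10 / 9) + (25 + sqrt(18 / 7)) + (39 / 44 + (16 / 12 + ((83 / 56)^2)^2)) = 3*sqrt(14) / 7 + 1857636639168761321 / 19888809753415680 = 95.00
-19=-19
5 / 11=0.45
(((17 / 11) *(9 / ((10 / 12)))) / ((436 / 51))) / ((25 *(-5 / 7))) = -163863 / 1498750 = -0.11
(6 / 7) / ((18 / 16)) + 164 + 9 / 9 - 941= -16280 / 21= -775.24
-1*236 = -236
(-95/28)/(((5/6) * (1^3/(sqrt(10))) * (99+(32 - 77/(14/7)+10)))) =-57 * sqrt(10)/1435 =-0.13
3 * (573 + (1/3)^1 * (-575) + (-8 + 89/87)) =32569/29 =1123.07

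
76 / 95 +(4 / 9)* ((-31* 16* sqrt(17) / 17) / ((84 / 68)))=4 / 5 - 1984* sqrt(17) / 189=-42.48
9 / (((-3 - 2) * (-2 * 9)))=1 / 10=0.10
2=2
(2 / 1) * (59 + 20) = 158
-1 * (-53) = 53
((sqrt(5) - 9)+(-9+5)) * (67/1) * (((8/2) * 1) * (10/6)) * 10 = -174200/3+13400 * sqrt(5)/3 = -48078.90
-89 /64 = -1.39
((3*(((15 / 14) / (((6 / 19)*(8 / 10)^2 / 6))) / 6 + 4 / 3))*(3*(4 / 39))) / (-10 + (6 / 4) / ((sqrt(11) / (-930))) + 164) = -12439215*sqrt(11) / 2453576944-1078957 / 175255496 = -0.02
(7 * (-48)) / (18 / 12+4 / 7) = -4704 / 29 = -162.21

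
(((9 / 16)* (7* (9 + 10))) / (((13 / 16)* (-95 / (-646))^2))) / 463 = 1383732 / 150475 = 9.20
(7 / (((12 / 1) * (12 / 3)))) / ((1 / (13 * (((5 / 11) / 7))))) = 65 / 528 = 0.12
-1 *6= -6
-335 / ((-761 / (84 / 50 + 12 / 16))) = 1.07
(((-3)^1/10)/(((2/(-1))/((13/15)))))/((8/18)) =117/400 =0.29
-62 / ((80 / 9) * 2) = -3.49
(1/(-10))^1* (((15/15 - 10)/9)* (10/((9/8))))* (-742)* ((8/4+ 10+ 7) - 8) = -7255.11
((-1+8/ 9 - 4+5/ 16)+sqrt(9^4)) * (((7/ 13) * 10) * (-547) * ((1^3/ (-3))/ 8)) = 212834965/ 22464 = 9474.49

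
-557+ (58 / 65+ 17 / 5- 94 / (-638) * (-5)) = -11475669 / 20735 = -553.44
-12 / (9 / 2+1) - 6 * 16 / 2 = -552 / 11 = -50.18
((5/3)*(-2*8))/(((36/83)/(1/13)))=-1660/351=-4.73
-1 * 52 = -52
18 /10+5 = 34 /5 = 6.80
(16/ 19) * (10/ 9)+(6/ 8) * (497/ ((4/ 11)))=2807131/ 2736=1026.00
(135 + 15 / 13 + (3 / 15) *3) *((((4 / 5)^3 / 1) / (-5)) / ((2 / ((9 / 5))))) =-2560032 / 203125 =-12.60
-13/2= -6.50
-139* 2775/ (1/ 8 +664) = -1028600/ 1771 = -580.80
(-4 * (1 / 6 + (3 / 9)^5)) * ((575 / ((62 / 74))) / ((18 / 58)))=-102417850 / 67797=-1510.65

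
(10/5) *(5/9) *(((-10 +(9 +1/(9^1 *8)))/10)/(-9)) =71/5832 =0.01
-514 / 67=-7.67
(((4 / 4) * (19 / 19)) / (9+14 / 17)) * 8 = 0.81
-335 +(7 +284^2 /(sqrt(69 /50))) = -328 +403280 * sqrt(138) /69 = 68330.95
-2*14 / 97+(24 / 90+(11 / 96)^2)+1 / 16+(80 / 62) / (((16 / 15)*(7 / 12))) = 2063415797 / 969937920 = 2.13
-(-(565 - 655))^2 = -8100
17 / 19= 0.89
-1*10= -10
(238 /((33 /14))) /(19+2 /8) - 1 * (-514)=188486 /363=519.25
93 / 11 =8.45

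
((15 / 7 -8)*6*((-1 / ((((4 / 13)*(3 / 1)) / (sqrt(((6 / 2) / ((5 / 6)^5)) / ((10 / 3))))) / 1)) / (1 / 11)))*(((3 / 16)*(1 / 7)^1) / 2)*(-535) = -50814621*sqrt(3) / 19600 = -4490.48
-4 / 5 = -0.80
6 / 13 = 0.46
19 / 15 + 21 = 22.27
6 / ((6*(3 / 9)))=3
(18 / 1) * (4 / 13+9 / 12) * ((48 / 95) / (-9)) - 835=-206509 / 247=-836.07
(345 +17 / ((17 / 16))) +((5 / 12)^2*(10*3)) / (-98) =848947 / 2352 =360.95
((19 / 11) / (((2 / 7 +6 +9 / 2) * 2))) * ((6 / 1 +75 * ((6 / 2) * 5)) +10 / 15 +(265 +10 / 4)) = 1116535 / 9966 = 112.03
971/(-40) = -971/40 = -24.28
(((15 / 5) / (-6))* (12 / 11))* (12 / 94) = -36 / 517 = -0.07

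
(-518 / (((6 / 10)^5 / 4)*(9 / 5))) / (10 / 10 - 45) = 8093750 / 24057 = 336.44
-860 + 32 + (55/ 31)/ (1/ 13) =-24953/ 31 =-804.94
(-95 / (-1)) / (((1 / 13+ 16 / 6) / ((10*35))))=1296750 / 107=12119.16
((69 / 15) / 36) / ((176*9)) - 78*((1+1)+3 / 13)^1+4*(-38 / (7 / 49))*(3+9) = -3690023017 / 285120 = -12942.00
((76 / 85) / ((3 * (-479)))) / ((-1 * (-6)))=-38 / 366435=-0.00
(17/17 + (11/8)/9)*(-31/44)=-2573/3168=-0.81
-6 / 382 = -3 / 191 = -0.02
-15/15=-1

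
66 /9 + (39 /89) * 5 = 2543 /267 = 9.52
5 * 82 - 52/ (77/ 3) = 31414/ 77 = 407.97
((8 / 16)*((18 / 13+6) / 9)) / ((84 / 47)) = 188 / 819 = 0.23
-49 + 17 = -32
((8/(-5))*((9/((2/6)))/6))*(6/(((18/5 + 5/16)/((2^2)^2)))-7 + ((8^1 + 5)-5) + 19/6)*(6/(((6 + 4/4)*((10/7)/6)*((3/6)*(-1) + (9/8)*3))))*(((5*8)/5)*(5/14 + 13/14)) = -2661.74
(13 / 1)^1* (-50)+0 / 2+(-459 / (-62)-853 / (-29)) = -1102503 / 1798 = -613.18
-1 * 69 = -69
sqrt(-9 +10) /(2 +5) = 1 /7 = 0.14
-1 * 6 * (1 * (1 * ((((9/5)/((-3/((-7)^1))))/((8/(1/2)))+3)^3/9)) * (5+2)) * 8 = -41485689/32000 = -1296.43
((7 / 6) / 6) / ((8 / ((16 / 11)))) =7 / 198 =0.04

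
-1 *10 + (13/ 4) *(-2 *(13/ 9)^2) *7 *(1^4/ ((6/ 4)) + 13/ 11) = -991579/ 5346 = -185.48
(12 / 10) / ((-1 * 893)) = -6 / 4465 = -0.00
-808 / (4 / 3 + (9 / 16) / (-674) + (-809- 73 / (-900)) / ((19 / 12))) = 12416697600 / 7830566393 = 1.59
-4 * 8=-32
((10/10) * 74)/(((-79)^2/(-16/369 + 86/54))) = 126910/6908787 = 0.02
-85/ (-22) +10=305/ 22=13.86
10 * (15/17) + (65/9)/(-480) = 129379/14688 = 8.81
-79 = -79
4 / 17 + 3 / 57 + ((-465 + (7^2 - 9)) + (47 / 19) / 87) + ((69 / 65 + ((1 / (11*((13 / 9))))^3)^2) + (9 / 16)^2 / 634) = -82606710262591485074351287 / 195001174556566355028480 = -423.62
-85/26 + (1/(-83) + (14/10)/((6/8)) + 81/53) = 195047/1715610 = 0.11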